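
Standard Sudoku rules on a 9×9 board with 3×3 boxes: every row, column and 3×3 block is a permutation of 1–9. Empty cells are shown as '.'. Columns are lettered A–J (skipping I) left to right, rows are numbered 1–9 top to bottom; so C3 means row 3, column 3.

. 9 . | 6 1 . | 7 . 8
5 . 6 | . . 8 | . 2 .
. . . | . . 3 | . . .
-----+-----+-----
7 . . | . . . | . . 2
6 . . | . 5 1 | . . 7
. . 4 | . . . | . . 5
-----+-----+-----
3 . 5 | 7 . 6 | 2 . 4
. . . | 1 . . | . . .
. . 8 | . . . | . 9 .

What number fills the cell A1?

2

B7 = 1 (sole candidate).
H7 = 8 (sole candidate).
E7 = 9 (sole candidate).
B4 = 5 (hidden single in row 4).
E8 = 8 (hidden single in row 8).
B9 = 7 (hidden single in row 9).
E2 = 7 (hidden single in row 2).
C3 = 7 (hidden single in row 3).
F6 = 7 (hidden single in row 6).
H8 = 7 (hidden single in row 8).
B8 = 6 (hidden single in column 2).
J8 = 3 (sole candidate).
G8 = 5 (sole candidate).
C4 = 1 (hidden single in column 3).
A3 = 1 (hidden single in column 1).
B3 = 8 (hidden single in row 3).
A6 = 8 (hidden single in column 1).
A8 = 9 (hidden single in column 1).
C8 = 2 (sole candidate).
F8 = 4 (sole candidate).
A9 = 4 (sole candidate).
A1 = 2: row 1 has {1,6,7,8,9}; col 1 has {1,3,4,5,6,7,8,9}; box has {1,5,6,7,8,9} → only 2 remains.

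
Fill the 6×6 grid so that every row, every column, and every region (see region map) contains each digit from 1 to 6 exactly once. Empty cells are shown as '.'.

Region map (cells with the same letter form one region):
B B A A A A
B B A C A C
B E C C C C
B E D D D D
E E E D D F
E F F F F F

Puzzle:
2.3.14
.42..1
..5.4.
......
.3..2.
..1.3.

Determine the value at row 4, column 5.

row 4, column 2 = 2 (hidden single in row 4).
row 3, column 2 = 1 (hidden single in column 2).
row 5, column 4 = 1 (hidden single in row 5).
row 4, column 1 = 1 (hidden single in row 4).
row 6, column 4 = 4 (hidden single in region F).
row 4, column 3 = 4 (hidden single in row 4).
row 5, column 3 = 6 (sole candidate).
row 5, column 6 = 5 (sole candidate).
row 6, column 1 = 5 (sole candidate).
row 6, column 2 = 6 (sole candidate).
row 6, column 6 = 2 (sole candidate).
row 1, column 2 = 5 (sole candidate).
row 1, column 4 = 6 (sole candidate).
row 2, column 4 = 3 (sole candidate).
row 2, column 5 = 5 (sole candidate).
row 3, column 4 = 2 (sole candidate).
row 3, column 6 = 6 (sole candidate).
row 4, column 4 = 5 (sole candidate).
row 4, column 5 = 6: row 4 has {1,2,4,5}; col 5 has {1,2,3,4,5}; region has {1,2,4,5} → only 6 remains.

6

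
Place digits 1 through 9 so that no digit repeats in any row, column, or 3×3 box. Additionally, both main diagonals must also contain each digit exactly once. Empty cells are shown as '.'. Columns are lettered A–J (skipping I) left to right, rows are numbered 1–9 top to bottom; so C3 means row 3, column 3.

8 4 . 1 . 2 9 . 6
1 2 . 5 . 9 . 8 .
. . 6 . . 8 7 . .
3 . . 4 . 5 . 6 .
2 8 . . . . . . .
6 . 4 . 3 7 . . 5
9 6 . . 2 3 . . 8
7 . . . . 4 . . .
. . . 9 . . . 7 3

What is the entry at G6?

8

E1 = 7 (sole candidate).
J2 = 4 (sole candidate).
A3 = 5 (sole candidate).
D3 = 3 (sole candidate).
E3 = 4 (sole candidate).
D5 = 6 (sole candidate).
F5 = 1 (sole candidate).
D6 = 2 (sole candidate).
C7 = 1 (sole candidate).
D7 = 7 (sole candidate).
G7 = 5 (sole candidate).
H7 = 4 (sole candidate).
B8 = 3 (sole candidate).
D8 = 8 (sole candidate).
A9 = 4 (sole candidate).
B9 = 5 (sole candidate).
F9 = 6 (sole candidate).
C1 = 3 (sole candidate).
H1 = 5 (sole candidate).
C2 = 7 (sole candidate).
E2 = 6 (sole candidate).
G2 = 3 (sole candidate).
B3 = 9 (sole candidate).
C4 = 9 (sole candidate).
E4 = 8 (sole candidate).
C5 = 5 (sole candidate).
E5 = 9 (sole candidate).
G5 = 4 (sole candidate).
H5 = 3 (sole candidate).
J5 = 7 (sole candidate).
B6 = 1 (sole candidate).
G6 = 8: row 6 has {1,2,3,4,5,6,7}; col 7 has {3,4,5,7,9}; box has {3,4,5,6,7} → only 8 remains.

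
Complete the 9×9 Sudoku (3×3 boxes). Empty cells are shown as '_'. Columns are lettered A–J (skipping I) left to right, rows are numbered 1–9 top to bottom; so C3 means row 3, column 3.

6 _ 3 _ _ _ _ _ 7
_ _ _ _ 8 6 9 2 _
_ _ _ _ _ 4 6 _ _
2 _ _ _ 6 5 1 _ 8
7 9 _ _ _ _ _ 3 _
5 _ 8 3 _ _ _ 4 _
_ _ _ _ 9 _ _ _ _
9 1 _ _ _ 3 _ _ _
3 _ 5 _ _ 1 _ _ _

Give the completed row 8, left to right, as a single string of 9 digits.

C4 = 4 (sole candidate).
B6 = 6 (sole candidate).
B4 = 3 (sole candidate).
C5 = 1 (sole candidate).
C2 = 7 (sole candidate).
J2 = 3 (hidden single in row 2).
E3 = 3 (hidden single in row 3).
D3 = 7 (hidden single in row 3).
D4 = 9 (sole candidate).
H4 = 7 (sole candidate).
G6 = 2 (sole candidate).
J6 = 9 (sole candidate).
G5 = 5 (sole candidate).
J5 = 6 (sole candidate).
F6 = 7 (sole candidate).
E6 = 1 (sole candidate).
F1 = 9 (hidden single in row 1).
C3 = 9 (hidden single in row 3).
B3 = 2 (hidden single in row 3).
G7 = 3 (hidden single in row 7).
B7 = 7 (hidden single in row 7).
H9 = 9 (hidden single in row 9).
D9 = 6 (hidden single in row 9).
G1 = 4 (hidden single in box 3).
Singles propagation stalls; G8 is still open with candidates {7,8}.
  Try G8 = 8: this forces G9=7, E8=7, B9=8, B1=5; then column 5 has no cell left for 5 — contradiction.
So G8 = 7.
G9 = 8 (sole candidate).
B9 = 4 (sole candidate).
J9 = 2 (sole candidate).
B2 = 5 (sole candidate).
D2 = 1 (sole candidate).
A7 = 8 (sole candidate).
F7 = 2 (sole candidate).
E9 = 7 (sole candidate).
B1 = 8 (sole candidate).
A2 = 4 (sole candidate).
A3 = 1 (sole candidate).
J3 = 5 (sole candidate).
F5 = 8 (sole candidate).
C7 = 6 (sole candidate).
C8 = 2: row 8 has {1,3,7,9}; col 3 has {1,3,4,5,6,7,8,9}; box has {1,3,4,5,6,7,8,9} → only 2 remains.
J8 = 4: row 8 has {1,2,3,7,9}; col 9 has {2,3,5,6,7,8,9}; box has {2,3,7,8,9} → only 4 remains.
H1 = 1 (sole candidate).
H3 = 8 (sole candidate).
H7 = 5 (sole candidate).
J7 = 1 (sole candidate).
E8 = 5: row 8 has {1,2,3,4,7,9}; col 5 has {1,3,6,7,8,9}; box has {1,2,3,6,7,9} → only 5 remains.
H8 = 6: row 8 has {1,2,3,4,5,7,9}; col 8 has {1,2,3,4,5,7,8,9}; box has {1,2,3,4,5,7,8,9} → only 6 remains.
E1 = 2 (sole candidate).
E5 = 4 (sole candidate).
D7 = 4 (sole candidate).
D8 = 8: row 8 has {1,2,3,4,5,6,7,9}; col 4 has {1,3,4,6,7,9}; box has {1,2,3,4,5,6,7,9} → only 8 remains.

912853764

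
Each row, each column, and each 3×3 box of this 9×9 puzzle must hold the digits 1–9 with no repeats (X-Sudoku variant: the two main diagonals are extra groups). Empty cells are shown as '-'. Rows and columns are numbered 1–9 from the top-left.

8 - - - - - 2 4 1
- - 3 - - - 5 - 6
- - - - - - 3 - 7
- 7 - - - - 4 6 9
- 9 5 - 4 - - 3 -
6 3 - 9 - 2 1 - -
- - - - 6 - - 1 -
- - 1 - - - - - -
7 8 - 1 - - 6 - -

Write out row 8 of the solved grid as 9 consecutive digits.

361259874

r2c2 = 1 (sole candidate).
r2c8 = 8 (sole candidate).
r3c8 = 9 (sole candidate).
r4c6 = 5 (sole candidate).
r7c3 = 2 (sole candidate).
r8c2 = 6: row 8 has {1}; col 2 has {1,3,7,8,9}; box has {1,2,7,8}; anti-diagonal has {1,2,3,4,5,7,8,9} → only 6 remains.
r1c2 = 5 (sole candidate).
r3c3 = 6 (sole candidate).
r4c3 = 8 (sole candidate).
r4c4 = 3 (sole candidate).
r4c5 = 1 (sole candidate).
r6c3 = 4 (sole candidate).
r7c2 = 4 (sole candidate).
r9c3 = 9 (sole candidate).
r9c9 = 5 (sole candidate).
r1c3 = 7 (sole candidate).
r1c4 = 6 (sole candidate).
r3c2 = 2 (sole candidate).
r4c1 = 2 (sole candidate).
r5c1 = 1 (sole candidate).
r6c9 = 8 (sole candidate).
r7c9 = 3 (sole candidate).
r8c8 = 7: row 8 has {1,6}; col 8 has {1,3,4,6,8,9}; box has {1,3,5,6}; main diagonal has {1,2,3,4,5,6,8} → only 7 remains.
r9c8 = 2 (sole candidate).
r3c1 = 4 (sole candidate).
r5c7 = 7 (sole candidate).
r5c9 = 2 (sole candidate).
r6c5 = 7 (sole candidate).
r6c8 = 5 (sole candidate).
r7c1 = 5 (sole candidate).
r7c7 = 9 (sole candidate).
r8c1 = 3: row 8 has {1,6,7}; col 1 has {1,2,4,5,6,7,8}; box has {1,2,4,5,6,7,8,9} → only 3 remains.
r8c7 = 8: row 8 has {1,3,6,7}; col 7 has {1,2,3,4,5,6,7,9}; box has {1,2,3,5,6,7,9} → only 8 remains.
r8c9 = 4: row 8 has {1,3,6,7,8}; col 9 has {1,2,3,5,6,7,8,9}; box has {1,2,3,5,6,7,8,9} → only 4 remains.
r9c5 = 3 (sole candidate).
r9c6 = 4 (sole candidate).
r1c5 = 9 (sole candidate).
r1c6 = 3 (sole candidate).
r2c1 = 9 (sole candidate).
r2c5 = 2 (sole candidate).
r2c6 = 7 (sole candidate).
r5c4 = 8 (sole candidate).
r5c6 = 6 (sole candidate).
r7c4 = 7 (sole candidate).
r7c6 = 8 (sole candidate).
r8c5 = 5: row 8 has {1,3,4,6,7,8}; col 5 has {1,2,3,4,6,7,9}; box has {1,3,4,6,7,8} → only 5 remains.
r8c6 = 9: row 8 has {1,3,4,5,6,7,8}; col 6 has {2,3,4,5,6,7,8}; box has {1,3,4,5,6,7,8} → only 9 remains.
r2c4 = 4 (sole candidate).
r3c4 = 5 (sole candidate).
r3c5 = 8 (sole candidate).
r3c6 = 1 (sole candidate).
r8c4 = 2: row 8 has {1,3,4,5,6,7,8,9}; col 4 has {1,3,4,5,6,7,8,9}; box has {1,3,4,5,6,7,8,9} → only 2 remains.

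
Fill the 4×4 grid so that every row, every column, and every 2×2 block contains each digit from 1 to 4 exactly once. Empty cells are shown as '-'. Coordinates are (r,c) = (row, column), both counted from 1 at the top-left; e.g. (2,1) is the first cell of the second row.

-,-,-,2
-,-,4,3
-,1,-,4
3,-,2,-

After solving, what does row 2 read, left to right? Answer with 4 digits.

1243

(1,3) = 1 (sole candidate).
(2,2) = 2: row 2 has {3,4}; col 2 has {1}; box has {} → only 2 remains.
(3,1) = 2 (sole candidate).
(3,3) = 3 (sole candidate).
(4,2) = 4 (sole candidate).
(4,4) = 1 (sole candidate).
(1,1) = 4 (sole candidate).
(1,2) = 3 (sole candidate).
(2,1) = 1: row 2 has {2,3,4}; col 1 has {2,3,4}; box has {2,3,4} → only 1 remains.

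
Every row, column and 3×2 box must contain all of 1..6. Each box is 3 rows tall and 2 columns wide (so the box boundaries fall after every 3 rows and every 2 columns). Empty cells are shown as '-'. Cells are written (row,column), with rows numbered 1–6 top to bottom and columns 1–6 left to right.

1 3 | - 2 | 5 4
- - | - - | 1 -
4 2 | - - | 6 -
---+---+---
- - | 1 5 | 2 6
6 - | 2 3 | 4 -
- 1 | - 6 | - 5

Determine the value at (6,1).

2

(1,3) = 6 (sole candidate).
(2,1) = 5 (sole candidate).
(2,2) = 6 (sole candidate).
(2,4) = 4 (sole candidate).
(3,4) = 1 (sole candidate).
(3,6) = 3 (sole candidate).
(4,1) = 3 (sole candidate).
(4,2) = 4 (sole candidate).
(5,2) = 5 (sole candidate).
(5,6) = 1 (sole candidate).
(6,1) = 2: row 6 has {1,5,6}; col 1 has {1,3,4,5,6}; box has {1,3,4,5,6} → only 2 remains.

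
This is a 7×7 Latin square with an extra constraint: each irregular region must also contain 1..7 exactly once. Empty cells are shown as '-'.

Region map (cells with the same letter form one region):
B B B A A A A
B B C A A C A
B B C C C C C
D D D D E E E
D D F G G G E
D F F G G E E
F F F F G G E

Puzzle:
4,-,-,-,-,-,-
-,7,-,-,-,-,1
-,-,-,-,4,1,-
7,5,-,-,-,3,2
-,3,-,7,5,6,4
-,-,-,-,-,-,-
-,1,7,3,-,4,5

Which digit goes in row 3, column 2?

row 5, column 3 = 2 (sole candidate).
row 6, column 6 = 7 (sole candidate).
row 6, column 7 = 6 (sole candidate).
row 7, column 1 = 6 (sole candidate).
row 7, column 5 = 2 (sole candidate).
row 4, column 5 = 1 (sole candidate).
row 5, column 1 = 1 (sole candidate).
row 6, column 1 = 2 (sole candidate).
row 6, column 2 = 4 (sole candidate).
row 6, column 3 = 5 (sole candidate).
row 6, column 4 = 1 (sole candidate).
row 6, column 5 = 3 (sole candidate).
row 2, column 5 = 6 (sole candidate).
row 1, column 5 = 7 (sole candidate).
row 1, column 7 = 3 (sole candidate).
row 2, column 3 = 3 (sole candidate).
row 3, column 3 = 6 (sole candidate).
row 3, column 7 = 7 (sole candidate).
row 4, column 3 = 4 (sole candidate).
row 4, column 4 = 6 (sole candidate).
row 1, column 3 = 1 (sole candidate).
row 2, column 1 = 5 (sole candidate).
row 2, column 6 = 2 (sole candidate).
row 3, column 1 = 3 (sole candidate).
row 3, column 2 = 2: row 3 has {1,3,4,6,7}; col 2 has {1,3,4,5,7}; region has {1,3,4,5,7} → only 2 remains.

2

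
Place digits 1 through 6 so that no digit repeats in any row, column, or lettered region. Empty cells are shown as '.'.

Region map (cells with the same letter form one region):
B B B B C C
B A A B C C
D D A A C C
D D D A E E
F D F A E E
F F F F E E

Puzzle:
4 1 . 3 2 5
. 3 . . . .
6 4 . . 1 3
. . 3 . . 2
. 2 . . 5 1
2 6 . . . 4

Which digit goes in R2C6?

R1C3 = 6: row 1 has {1,2,3,4,5}; col 3 has {3}; region has {1,3,4} → only 6 remains.
R2C1 = 5: row 2 has {3}; col 1 has {2,4,6}; region has {1,3,4,6} → only 5 remains.
R2C4 = 2: row 2 has {3,5}; col 4 has {3}; region has {1,3,4,5,6} → only 2 remains.
R2C6 = 6: row 2 has {2,3,5}; col 6 has {1,2,3,4,5}; region has {1,2,3,5} → only 6 remains.

6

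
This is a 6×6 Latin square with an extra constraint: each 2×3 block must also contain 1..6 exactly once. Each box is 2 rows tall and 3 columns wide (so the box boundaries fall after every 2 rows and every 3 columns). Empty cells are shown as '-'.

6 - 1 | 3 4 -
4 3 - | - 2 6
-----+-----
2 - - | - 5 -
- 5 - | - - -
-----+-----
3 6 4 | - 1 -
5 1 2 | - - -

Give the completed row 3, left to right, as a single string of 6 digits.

R1C2 = 2: row 1 has {1,3,4,6}; col 2 has {1,3,5,6}; box has {1,3,4,6} → only 2 remains.
R1C6 = 5: row 1 has {1,2,3,4,6}; col 6 has {6}; box has {2,3,4,6} → only 5 remains.
R2C3 = 5: row 2 has {2,3,4,6}; col 3 has {1,2,4}; box has {1,2,3,4,6} → only 5 remains.
R2C4 = 1: row 2 has {2,3,4,5,6}; col 4 has {3}; box has {2,3,4,5,6} → only 1 remains.
R3C2 = 4: row 3 has {2,5}; col 2 has {1,2,3,5,6}; box has {2,5} → only 4 remains.
R3C4 = 6: row 3 has {2,4,5}; col 4 has {1,3}; box has {5} → only 6 remains.
R4C1 = 1: row 4 has {5}; col 1 has {2,3,4,5,6}; box has {2,4,5} → only 1 remains.
R4C5 = 3: row 4 has {1,5}; col 5 has {1,2,4,5}; box has {5,6} → only 3 remains.
R5C6 = 2: row 5 has {1,3,4,6}; col 6 has {5,6}; box has {1} → only 2 remains.
R6C4 = 4: row 6 has {1,2,5}; col 4 has {1,3,6}; box has {1,2} → only 4 remains.
R6C5 = 6: row 6 has {1,2,4,5}; col 5 has {1,2,3,4,5}; box has {1,2,4} → only 6 remains.
R6C6 = 3: row 6 has {1,2,4,5,6}; col 6 has {2,5,6}; box has {1,2,4,6} → only 3 remains.
R3C3 = 3: row 3 has {2,4,5,6}; col 3 has {1,2,4,5}; box has {1,2,4,5} → only 3 remains.
R3C6 = 1: row 3 has {2,3,4,5,6}; col 6 has {2,3,5,6}; box has {3,5,6} → only 1 remains.

243651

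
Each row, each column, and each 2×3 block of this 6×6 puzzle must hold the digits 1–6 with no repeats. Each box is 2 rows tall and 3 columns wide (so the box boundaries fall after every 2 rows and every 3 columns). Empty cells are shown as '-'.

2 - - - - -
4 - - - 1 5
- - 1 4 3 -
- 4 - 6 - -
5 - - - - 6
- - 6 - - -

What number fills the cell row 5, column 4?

row 1, column 4 = 3: row 1 has {2}; col 4 has {4,6}; box has {1,5} → only 3 remains.
row 1, column 6 = 4: row 1 has {2,3}; col 6 has {5,6}; box has {1,3,5} → only 4 remains.
row 2, column 3 = 3: row 2 has {1,4,5}; col 3 has {1,6}; box has {2,4} → only 3 remains.
row 2, column 4 = 2: row 2 has {1,3,4,5}; col 4 has {3,4,6}; box has {1,3,4,5} → only 2 remains.
row 3, column 1 = 6: row 3 has {1,3,4}; col 1 has {2,4,5}; box has {1,4} → only 6 remains.
row 3, column 6 = 2: row 3 has {1,3,4,6}; col 6 has {4,5,6}; box has {3,4,6} → only 2 remains.
row 4, column 1 = 3: row 4 has {4,6}; col 1 has {2,4,5,6}; box has {1,4,6} → only 3 remains.
row 4, column 5 = 5: row 4 has {3,4,6}; col 5 has {1,3}; box has {2,3,4,6} → only 5 remains.
row 4, column 6 = 1: row 4 has {3,4,5,6}; col 6 has {2,4,5,6}; box has {2,3,4,5,6} → only 1 remains.
row 5, column 4 = 1: row 5 has {5,6}; col 4 has {2,3,4,6}; box has {6} → only 1 remains.

1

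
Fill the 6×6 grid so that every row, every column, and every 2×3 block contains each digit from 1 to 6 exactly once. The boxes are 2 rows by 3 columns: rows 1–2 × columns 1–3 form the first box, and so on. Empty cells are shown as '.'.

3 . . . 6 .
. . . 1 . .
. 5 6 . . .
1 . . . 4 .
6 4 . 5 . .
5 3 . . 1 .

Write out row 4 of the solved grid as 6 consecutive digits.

row 4, column 2 = 2: row 4 has {1,4}; col 2 has {3,4,5}; box has {1,5,6} → only 2 remains.
row 4, column 3 = 3: row 4 has {1,2,4}; col 3 has {6}; box has {1,2,5,6} → only 3 remains.
row 4, column 4 = 6: row 4 has {1,2,3,4}; col 4 has {1,5}; box has {4} → only 6 remains.
row 4, column 6 = 5: row 4 has {1,2,3,4,6}; col 6 has {}; box has {4,6} → only 5 remains.

123645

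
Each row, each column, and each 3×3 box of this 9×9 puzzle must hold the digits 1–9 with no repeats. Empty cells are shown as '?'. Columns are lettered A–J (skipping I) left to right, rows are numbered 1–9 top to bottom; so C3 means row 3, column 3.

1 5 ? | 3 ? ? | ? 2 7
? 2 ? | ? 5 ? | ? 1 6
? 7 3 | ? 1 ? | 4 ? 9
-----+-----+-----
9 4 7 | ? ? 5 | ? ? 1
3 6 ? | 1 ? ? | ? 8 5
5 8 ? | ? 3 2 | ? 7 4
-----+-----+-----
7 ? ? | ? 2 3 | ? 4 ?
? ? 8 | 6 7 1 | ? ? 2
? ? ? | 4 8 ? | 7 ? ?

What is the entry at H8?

9

G1 = 8: row 1 has {1,2,3,5,7}; col 7 has {4,7}; box has {1,2,4,6,7,9} → only 8 remains.
G2 = 3: row 2 has {1,2,5,6}; col 7 has {4,7,8}; box has {1,2,4,6,7,8,9} → only 3 remains.
H3 = 5: row 3 has {1,3,4,7,9}; col 8 has {1,2,4,7,8}; box has {1,2,3,4,6,7,8,9} → only 5 remains.
D4 = 8: row 4 has {1,4,5,7,9}; col 4 has {1,3,4,6}; box has {1,2,3,5} → only 8 remains.
E4 = 6: row 4 has {1,4,5,7,8,9}; col 5 has {1,2,3,5,7,8}; box has {1,2,3,5,8} → only 6 remains.
G4 = 2: row 4 has {1,4,5,6,7,8,9}; col 7 has {3,4,7,8}; box has {1,4,5,7,8} → only 2 remains.
H4 = 3: row 4 has {1,2,4,5,6,7,8,9}; col 8 has {1,2,4,5,7,8}; box has {1,2,4,5,7,8} → only 3 remains.
C5 = 2: row 5 has {1,3,5,6,8}; col 3 has {3,7,8}; box has {3,4,5,6,7,8,9} → only 2 remains.
G5 = 9: row 5 has {1,2,3,5,6,8}; col 7 has {2,3,4,7,8}; box has {1,2,3,4,5,7,8} → only 9 remains.
C6 = 1: row 6 has {2,3,4,5,7,8}; col 3 has {2,3,7,8}; box has {2,3,4,5,6,7,8,9} → only 1 remains.
D6 = 9: row 6 has {1,2,3,4,5,7,8}; col 4 has {1,3,4,6,8}; box has {1,2,3,5,6,8} → only 9 remains.
G6 = 6: row 6 has {1,2,3,4,5,7,8,9}; col 7 has {2,3,4,7,8,9}; box has {1,2,3,4,5,7,8,9} → only 6 remains.
D7 = 5: row 7 has {2,3,4,7}; col 4 has {1,3,4,6,8,9}; box has {1,2,3,4,6,7,8} → only 5 remains.
G7 = 1: row 7 has {2,3,4,5,7}; col 7 has {2,3,4,6,7,8,9}; box has {2,4,7} → only 1 remains.
J7 = 8: row 7 has {1,2,3,4,5,7}; col 9 has {1,2,4,5,6,7,9}; box has {1,2,4,7} → only 8 remains.
A8 = 4: row 8 has {1,2,6,7,8}; col 1 has {1,3,5,7,9}; box has {7,8} → only 4 remains.
G8 = 5: row 8 has {1,2,4,6,7,8}; col 7 has {1,2,3,4,6,7,8,9}; box has {1,2,4,7,8} → only 5 remains.
H8 = 9: row 8 has {1,2,4,5,6,7,8}; col 8 has {1,2,3,4,5,7,8}; box has {1,2,4,5,7,8} → only 9 remains.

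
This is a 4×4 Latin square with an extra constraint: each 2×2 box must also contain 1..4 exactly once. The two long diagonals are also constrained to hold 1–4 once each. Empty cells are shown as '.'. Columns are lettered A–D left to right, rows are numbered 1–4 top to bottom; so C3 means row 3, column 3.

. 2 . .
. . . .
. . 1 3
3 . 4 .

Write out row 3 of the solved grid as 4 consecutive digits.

A1 = 4: row 1 has {2}; col 1 has {3}; box has {2}; main diagonal has {1} → only 4 remains.
C1 = 3: row 1 has {2,4}; col 3 has {1,4}; box has {} → only 3 remains.
D1 = 1: row 1 has {2,3,4}; col 4 has {3}; box has {3}; anti-diagonal has {3} → only 1 remains.
A2 = 1: row 2 has {}; col 1 has {3,4}; box has {2,4} → only 1 remains.
B2 = 3: row 2 has {1}; col 2 has {2}; box has {1,2,4}; main diagonal has {1,4} → only 3 remains.
C2 = 2: row 2 has {1,3}; col 3 has {1,3,4}; box has {1,3}; anti-diagonal has {1,3} → only 2 remains.
D2 = 4: row 2 has {1,2,3}; col 4 has {1,3}; box has {1,2,3} → only 4 remains.
A3 = 2: row 3 has {1,3}; col 1 has {1,3,4}; box has {3} → only 2 remains.
B3 = 4: row 3 has {1,2,3}; col 2 has {2,3}; box has {2,3}; anti-diagonal has {1,2,3} → only 4 remains.

2413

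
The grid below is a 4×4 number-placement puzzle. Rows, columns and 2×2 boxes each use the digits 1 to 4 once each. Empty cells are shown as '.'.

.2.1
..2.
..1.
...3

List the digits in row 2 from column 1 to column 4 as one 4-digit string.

1324

R2C4 = 4: row 2 has {2}; col 4 has {1,3}; box has {1,2} → only 4 remains.
R3C4 = 2: row 3 has {1}; col 4 has {1,3,4}; box has {1,3} → only 2 remains.
R4C3 = 4: row 4 has {3}; col 3 has {1,2}; box has {1,2,3} → only 4 remains.
R1C3 = 3: row 1 has {1,2}; col 3 has {1,2,4}; box has {1,2,4} → only 3 remains.
R4C2 = 1: row 4 has {3,4}; col 2 has {2}; box has {} → only 1 remains.
R1C1 = 4: row 1 has {1,2,3}; col 1 has {}; box has {2} → only 4 remains.
R2C2 = 3: row 2 has {2,4}; col 2 has {1,2}; box has {2,4} → only 3 remains.
R3C1 = 3: row 3 has {1,2}; col 1 has {4}; box has {1} → only 3 remains.
R3C2 = 4: row 3 has {1,2,3}; col 2 has {1,2,3}; box has {1,3} → only 4 remains.
R4C1 = 2: row 4 has {1,3,4}; col 1 has {3,4}; box has {1,3,4} → only 2 remains.
R2C1 = 1: row 2 has {2,3,4}; col 1 has {2,3,4}; box has {2,3,4} → only 1 remains.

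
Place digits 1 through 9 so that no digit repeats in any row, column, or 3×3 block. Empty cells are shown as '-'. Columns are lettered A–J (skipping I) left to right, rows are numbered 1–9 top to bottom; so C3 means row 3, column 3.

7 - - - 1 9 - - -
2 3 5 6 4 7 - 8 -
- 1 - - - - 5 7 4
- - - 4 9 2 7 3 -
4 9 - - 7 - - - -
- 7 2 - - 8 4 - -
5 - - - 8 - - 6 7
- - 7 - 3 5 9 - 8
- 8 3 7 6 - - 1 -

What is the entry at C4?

6

H1 = 2: row 1 has {1,7,9}; col 8 has {1,3,6,7,8}; box has {4,5,7,8} → only 2 remains.
G2 = 1: row 2 has {2,3,4,5,6,7,8}; col 7 has {4,5,7,9}; box has {2,4,5,7,8} → only 1 remains.
J2 = 9: row 2 has {1,2,3,4,5,6,7,8}; col 9 has {4,7,8}; box has {1,2,4,5,7,8} → only 9 remains.
E3 = 2: row 3 has {1,4,5,7}; col 5 has {1,3,4,6,7,8,9}; box has {1,4,6,7,9} → only 2 remains.
F3 = 3: row 3 has {1,2,4,5,7}; col 6 has {2,5,7,8,9}; box has {1,2,4,6,7,9} → only 3 remains.
H5 = 5: row 5 has {4,7,9}; col 8 has {1,2,3,6,7,8}; box has {3,4,7} → only 5 remains.
E6 = 5: row 6 has {2,4,7,8}; col 5 has {1,2,3,4,6,7,8,9}; box has {2,4,7,8,9} → only 5 remains.
H6 = 9: row 6 has {2,4,5,7,8}; col 8 has {1,2,3,5,6,7,8}; box has {3,4,5,7} → only 9 remains.
H8 = 4: row 8 has {3,5,7,8,9}; col 8 has {1,2,3,5,6,7,8,9}; box has {1,6,7,8,9} → only 4 remains.
A9 = 9: row 9 has {1,3,6,7,8}; col 1 has {2,4,5,7}; box has {3,5,7,8} → only 9 remains.
F9 = 4: row 9 has {1,3,6,7,8,9}; col 6 has {2,3,5,7,8,9}; box has {3,5,6,7,8} → only 4 remains.
G9 = 2: row 9 has {1,3,4,6,7,8,9}; col 7 has {1,4,5,7,9}; box has {1,4,6,7,8,9} → only 2 remains.
J9 = 5: row 9 has {1,2,3,4,6,7,8,9}; col 9 has {4,7,8,9}; box has {1,2,4,6,7,8,9} → only 5 remains.
D3 = 8: row 3 has {1,2,3,4,5,7}; col 4 has {4,6,7}; box has {1,2,3,4,6,7,9} → only 8 remains.
F7 = 1: row 7 has {5,6,7,8}; col 6 has {2,3,4,5,7,8,9}; box has {3,4,5,6,7,8} → only 1 remains.
G7 = 3: row 7 has {1,5,6,7,8}; col 7 has {1,2,4,5,7,9}; box has {1,2,4,5,6,7,8,9} → only 3 remains.
D8 = 2: row 8 has {3,4,5,7,8,9}; col 4 has {4,6,7,8}; box has {1,3,4,5,6,7,8} → only 2 remains.
D1 = 5: row 1 has {1,2,7,9}; col 4 has {2,4,6,7,8}; box has {1,2,3,4,6,7,8,9} → only 5 remains.
G1 = 6: row 1 has {1,2,5,7,9}; col 7 has {1,2,3,4,5,7,9}; box has {1,2,4,5,7,8,9} → only 6 remains.
J1 = 3: row 1 has {1,2,5,6,7,9}; col 9 has {4,5,7,8,9}; box has {1,2,4,5,6,7,8,9} → only 3 remains.
A3 = 6: row 3 has {1,2,3,4,5,7,8}; col 1 has {2,4,5,7,9}; box has {1,2,3,5,7} → only 6 remains.
C3 = 9: row 3 has {1,2,3,4,5,6,7,8}; col 3 has {2,3,5,7}; box has {1,2,3,5,6,7} → only 9 remains.
F5 = 6: row 5 has {4,5,7,9}; col 6 has {1,2,3,4,5,7,8,9}; box has {2,4,5,7,8,9} → only 6 remains.
G5 = 8: row 5 has {4,5,6,7,9}; col 7 has {1,2,3,4,5,6,7,9}; box has {3,4,5,7,9} → only 8 remains.
C7 = 4: row 7 has {1,3,5,6,7,8}; col 3 has {2,3,5,7,9}; box has {3,5,7,8,9} → only 4 remains.
D7 = 9: row 7 has {1,3,4,5,6,7,8}; col 4 has {2,4,5,6,7,8}; box has {1,2,3,4,5,6,7,8} → only 9 remains.
A8 = 1: row 8 has {2,3,4,5,7,8,9}; col 1 has {2,4,5,6,7,9}; box has {3,4,5,7,8,9} → only 1 remains.
B8 = 6: row 8 has {1,2,3,4,5,7,8,9}; col 2 has {1,3,7,8,9}; box has {1,3,4,5,7,8,9} → only 6 remains.
B1 = 4: row 1 has {1,2,3,5,6,7,9}; col 2 has {1,3,6,7,8,9}; box has {1,2,3,5,6,7,9} → only 4 remains.
C1 = 8: row 1 has {1,2,3,4,5,6,7,9}; col 3 has {2,3,4,5,7,9}; box has {1,2,3,4,5,6,7,9} → only 8 remains.
A4 = 8: row 4 has {2,3,4,7,9}; col 1 has {1,2,4,5,6,7,9}; box has {2,4,7,9} → only 8 remains.
B4 = 5: row 4 has {2,3,4,7,8,9}; col 2 has {1,3,4,6,7,8,9}; box has {2,4,7,8,9} → only 5 remains.
C5 = 1: row 5 has {4,5,6,7,8,9}; col 3 has {2,3,4,5,7,8,9}; box has {2,4,5,7,8,9} → only 1 remains.
D5 = 3: row 5 has {1,4,5,6,7,8,9}; col 4 has {2,4,5,6,7,8,9}; box has {2,4,5,6,7,8,9} → only 3 remains.
J5 = 2: row 5 has {1,3,4,5,6,7,8,9}; col 9 has {3,4,5,7,8,9}; box has {3,4,5,7,8,9} → only 2 remains.
A6 = 3: row 6 has {2,4,5,7,8,9}; col 1 has {1,2,4,5,6,7,8,9}; box has {1,2,4,5,7,8,9} → only 3 remains.
D6 = 1: row 6 has {2,3,4,5,7,8,9}; col 4 has {2,3,4,5,6,7,8,9}; box has {2,3,4,5,6,7,8,9} → only 1 remains.
J6 = 6: row 6 has {1,2,3,4,5,7,8,9}; col 9 has {2,3,4,5,7,8,9}; box has {2,3,4,5,7,8,9} → only 6 remains.
B7 = 2: row 7 has {1,3,4,5,6,7,8,9}; col 2 has {1,3,4,5,6,7,8,9}; box has {1,3,4,5,6,7,8,9} → only 2 remains.
C4 = 6: row 4 has {2,3,4,5,7,8,9}; col 3 has {1,2,3,4,5,7,8,9}; box has {1,2,3,4,5,7,8,9} → only 6 remains.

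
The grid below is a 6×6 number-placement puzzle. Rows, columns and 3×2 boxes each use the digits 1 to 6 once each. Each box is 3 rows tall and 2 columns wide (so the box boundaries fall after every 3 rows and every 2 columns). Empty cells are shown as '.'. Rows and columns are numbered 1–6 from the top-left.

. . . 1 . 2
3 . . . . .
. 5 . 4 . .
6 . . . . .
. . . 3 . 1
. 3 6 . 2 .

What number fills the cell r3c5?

1

r1c1 = 4 (sole candidate).
r1c2 = 6 (sole candidate).
r6c4 = 5 (sole candidate).
r6c6 = 4 (sole candidate).
r4c4 = 2 (sole candidate).
r5c3 = 4 (sole candidate).
r6c1 = 1 (sole candidate).
r2c4 = 6 (sole candidate).
r2c6 = 5 (sole candidate).
r3c1 = 2 (sole candidate).
r3c3 = 3 (sole candidate).
r3c6 = 6 (sole candidate).
r4c2 = 4 (sole candidate).
r4c3 = 1 (sole candidate).
r4c6 = 3 (sole candidate).
r5c1 = 5 (sole candidate).
r5c2 = 2 (sole candidate).
r5c5 = 6 (sole candidate).
r1c3 = 5 (sole candidate).
r1c5 = 3 (sole candidate).
r2c2 = 1 (sole candidate).
r2c3 = 2 (sole candidate).
r2c5 = 4 (sole candidate).
r3c5 = 1: row 3 has {2,3,4,5,6}; col 5 has {2,3,4,6}; box has {2,3,4,5,6} → only 1 remains.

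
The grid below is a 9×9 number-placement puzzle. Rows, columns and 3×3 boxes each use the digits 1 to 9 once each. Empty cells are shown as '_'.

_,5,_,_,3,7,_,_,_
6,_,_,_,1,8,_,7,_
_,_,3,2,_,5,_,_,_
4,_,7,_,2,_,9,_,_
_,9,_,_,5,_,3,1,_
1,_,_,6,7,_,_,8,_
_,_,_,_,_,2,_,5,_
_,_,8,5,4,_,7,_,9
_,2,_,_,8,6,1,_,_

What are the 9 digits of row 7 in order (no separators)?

R2C2 = 4: row 2 has {1,6,7,8}; col 2 has {2,5,9}; box has {3,5,6} → only 4 remains.
R2C4 = 9: row 2 has {1,4,6,7,8}; col 4 has {2,5,6}; box has {1,2,3,5,7,8} → only 9 remains.
R3C5 = 6: row 3 has {2,3,5}; col 5 has {1,2,3,4,5,7,8}; box has {1,2,3,5,7,8,9} → only 6 remains.
R4C8 = 6: row 4 has {2,4,7,9}; col 8 has {1,5,7,8}; box has {1,3,8,9} → only 6 remains.
R4C9 = 5: row 4 has {2,4,6,7,9}; col 9 has {9}; box has {1,3,6,8,9} → only 5 remains.
R5C6 = 4: row 5 has {1,3,5,9}; col 6 has {2,5,6,7,8}; box has {2,5,6,7} → only 4 remains.
R6C2 = 3: row 6 has {1,6,7,8}; col 2 has {2,4,5,9}; box has {1,4,7,9} → only 3 remains.
R6C6 = 9: row 6 has {1,3,6,7,8}; col 6 has {2,4,5,6,7,8}; box has {2,4,5,6,7} → only 9 remains.
R7C5 = 9: row 7 has {2,5}; col 5 has {1,2,3,4,5,6,7,8}; box has {2,4,5,6,8} → only 9 remains.
R8C1 = 3: row 8 has {4,5,7,8,9}; col 1 has {1,4,6}; box has {2,8} → only 3 remains.
R8C6 = 1: row 8 has {3,4,5,7,8,9}; col 6 has {2,4,5,6,7,8,9}; box has {2,4,5,6,8,9} → only 1 remains.
R8C8 = 2: row 8 has {1,3,4,5,7,8,9}; col 8 has {1,5,6,7,8}; box has {1,5,7,9} → only 2 remains.
R1C4 = 4: row 1 has {3,5,7}; col 4 has {2,5,6,9}; box has {1,2,3,5,6,7,8,9} → only 4 remains.
R1C8 = 9: row 1 has {3,4,5,7}; col 8 has {1,2,5,6,7,8}; box has {7} → only 9 remains.
R2C3 = 2: row 2 has {1,4,6,7,8,9}; col 3 has {3,7,8}; box has {3,4,5,6} → only 2 remains.
R2C7 = 5: row 2 has {1,2,4,6,7,8,9}; col 7 has {1,3,7,9}; box has {7,9} → only 5 remains.
R2C9 = 3: row 2 has {1,2,4,5,6,7,8,9}; col 9 has {5,9}; box has {5,7,9} → only 3 remains.
R3C8 = 4: row 3 has {2,3,5,6}; col 8 has {1,2,5,6,7,8,9}; box has {3,5,7,9} → only 4 remains.
R4C2 = 8: row 4 has {2,4,5,6,7,9}; col 2 has {2,3,4,5,9}; box has {1,3,4,7,9} → only 8 remains.
R4C6 = 3: row 4 has {2,4,5,6,7,8,9}; col 6 has {1,2,4,5,6,7,8,9}; box has {2,4,5,6,7,9} → only 3 remains.
R5C1 = 2: row 5 has {1,3,4,5,9}; col 1 has {1,3,4,6}; box has {1,3,4,7,8,9} → only 2 remains.
R5C3 = 6: row 5 has {1,2,3,4,5,9}; col 3 has {2,3,7,8}; box has {1,2,3,4,7,8,9} → only 6 remains.
R5C4 = 8: row 5 has {1,2,3,4,5,6,9}; col 4 has {2,4,5,6,9}; box has {2,3,4,5,6,7,9} → only 8 remains.
R5C9 = 7: row 5 has {1,2,3,4,5,6,8,9}; col 9 has {3,5,9}; box has {1,3,5,6,8,9} → only 7 remains.
R6C3 = 5: row 6 has {1,3,6,7,8,9}; col 3 has {2,3,6,7,8}; box has {1,2,3,4,6,7,8,9} → only 5 remains.
R7C1 = 7: row 7 has {2,5,9}; col 1 has {1,2,3,4,6}; box has {2,3,8} → only 7 remains.
R7C4 = 3: row 7 has {2,5,7,9}; col 4 has {2,4,5,6,8,9}; box has {1,2,4,5,6,8,9} → only 3 remains.
R8C2 = 6: row 8 has {1,2,3,4,5,7,8,9}; col 2 has {2,3,4,5,8,9}; box has {2,3,7,8} → only 6 remains.
R9C4 = 7: row 9 has {1,2,6,8}; col 4 has {2,3,4,5,6,8,9}; box has {1,2,3,4,5,6,8,9} → only 7 remains.
R9C8 = 3: row 9 has {1,2,6,7,8}; col 8 has {1,2,4,5,6,7,8,9}; box has {1,2,5,7,9} → only 3 remains.
R9C9 = 4: row 9 has {1,2,3,6,7,8}; col 9 has {3,5,7,9}; box has {1,2,3,5,7,9} → only 4 remains.
R1C1 = 8: row 1 has {3,4,5,7,9}; col 1 has {1,2,3,4,6,7}; box has {2,3,4,5,6} → only 8 remains.
R1C3 = 1: row 1 has {3,4,5,7,8,9}; col 3 has {2,3,5,6,7,8}; box has {2,3,4,5,6,8} → only 1 remains.
R3C1 = 9: row 3 has {2,3,4,5,6}; col 1 has {1,2,3,4,6,7,8}; box has {1,2,3,4,5,6,8} → only 9 remains.
R3C2 = 7: row 3 has {2,3,4,5,6,9}; col 2 has {2,3,4,5,6,8,9}; box has {1,2,3,4,5,6,8,9} → only 7 remains.
R3C7 = 8: row 3 has {2,3,4,5,6,7,9}; col 7 has {1,3,5,7,9}; box has {3,4,5,7,9} → only 8 remains.
R3C9 = 1: row 3 has {2,3,4,5,6,7,8,9}; col 9 has {3,4,5,7,9}; box has {3,4,5,7,8,9} → only 1 remains.
R4C4 = 1: row 4 has {2,3,4,5,6,7,8,9}; col 4 has {2,3,4,5,6,7,8,9}; box has {2,3,4,5,6,7,8,9} → only 1 remains.
R6C9 = 2: row 6 has {1,3,5,6,7,8,9}; col 9 has {1,3,4,5,7,9}; box has {1,3,5,6,7,8,9} → only 2 remains.
R7C2 = 1: row 7 has {2,3,5,7,9}; col 2 has {2,3,4,5,6,7,8,9}; box has {2,3,6,7,8} → only 1 remains.
R7C3 = 4: row 7 has {1,2,3,5,7,9}; col 3 has {1,2,3,5,6,7,8}; box has {1,2,3,6,7,8} → only 4 remains.
R7C7 = 6: row 7 has {1,2,3,4,5,7,9}; col 7 has {1,3,5,7,8,9}; box has {1,2,3,4,5,7,9} → only 6 remains.
R7C9 = 8: row 7 has {1,2,3,4,5,6,7,9}; col 9 has {1,2,3,4,5,7,9}; box has {1,2,3,4,5,6,7,9} → only 8 remains.

714392658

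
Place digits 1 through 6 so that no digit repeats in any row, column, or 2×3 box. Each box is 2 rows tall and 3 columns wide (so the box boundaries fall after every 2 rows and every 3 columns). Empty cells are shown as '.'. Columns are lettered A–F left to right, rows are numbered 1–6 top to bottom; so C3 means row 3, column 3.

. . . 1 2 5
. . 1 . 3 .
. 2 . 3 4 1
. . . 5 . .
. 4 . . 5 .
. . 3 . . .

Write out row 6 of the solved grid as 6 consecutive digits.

563214

E4 = 6 (sole candidate).
F4 = 2 (sole candidate).
E6 = 1: row 6 has {3}; col 5 has {2,3,4,5,6}; box has {5} → only 1 remains.
C4 = 4 (sole candidate).
C1 = 6 (sole candidate).
B2 = 5 (sole candidate).
C3 = 5 (sole candidate).
C5 = 2 (sole candidate).
D5 = 6 (sole candidate).
F5 = 3 (sole candidate).
B6 = 6: row 6 has {1,3}; col 2 has {2,4,5}; box has {2,3,4} → only 6 remains.
F6 = 4: row 6 has {1,3,6}; col 6 has {1,2,3,5}; box has {1,3,5,6} → only 4 remains.
B1 = 3 (sole candidate).
D2 = 4 (sole candidate).
F2 = 6 (sole candidate).
A3 = 6 (sole candidate).
B4 = 1 (sole candidate).
A5 = 1 (sole candidate).
A6 = 5: row 6 has {1,3,4,6}; col 1 has {1,6}; box has {1,2,3,4,6} → only 5 remains.
D6 = 2: row 6 has {1,3,4,5,6}; col 4 has {1,3,4,5,6}; box has {1,3,4,5,6} → only 2 remains.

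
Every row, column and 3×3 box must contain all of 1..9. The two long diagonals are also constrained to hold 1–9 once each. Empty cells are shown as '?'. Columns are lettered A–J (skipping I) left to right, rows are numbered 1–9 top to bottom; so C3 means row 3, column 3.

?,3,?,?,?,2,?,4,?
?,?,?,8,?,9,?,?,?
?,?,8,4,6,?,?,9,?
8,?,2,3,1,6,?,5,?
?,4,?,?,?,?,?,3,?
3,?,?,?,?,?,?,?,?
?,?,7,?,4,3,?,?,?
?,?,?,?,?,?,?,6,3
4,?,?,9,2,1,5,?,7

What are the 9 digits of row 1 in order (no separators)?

H9 = 8: row 9 has {1,2,4,5,7,9}; col 8 has {3,4,5,6,9}; box has {3,5,6,7} → only 8 remains.
B9 = 6: row 9 has {1,2,4,5,7,8,9}; col 2 has {3,4}; box has {4,7} → only 6 remains.
C9 = 3: row 9 has {1,2,4,5,6,7,8,9}; col 3 has {2,7,8}; box has {4,6,7} → only 3 remains.
C2 = 4: in row 2, 4 can only go here (every other open cell in that row sees a 4).
G3 = 3: in row 3, 3 can only go here (every other open cell in that row sees a 3).
E2 = 3: in row 2, 3 can only go here (every other open cell in that row sees a 3).
D7 = 6: in row 7, 6 can only go here (every other open cell in that row sees a 6).
B7 = 8: in row 7, 8 can only go here (every other open cell in that row sees an 8).
A7 = 5: in row 7, 5 can only go here (every other open cell in that row sees a 5).
G8 = 4: in row 8, 4 can only go here (every other open cell in that row sees a 4).
J4 = 4: in row 4, 4 can only go here (every other open cell in that row sees a 4).
F6 = 4: in row 6, 4 can only go here (every other open cell in that row sees a 4).
D1 = 1: in column 4, 1 can only go here (every other open cell in that column sees a 1).
A1 = 9: row 1 has {1,2,3,4}; col 1 has {3,4,5,8}; box has {3,4,8}; main diagonal has {3,4,6,7,8} → only 9 remains.
E5 = 5: row 5 has {3,4}; col 5 has {1,2,3,4,6}; box has {1,3,4,6}; main diagonal has {3,4,6,7,8,9}; anti-diagonal has {3,4,6,7} → only 5 remains.
D6 = 2: row 6 has {3,4}; col 4 has {1,3,4,6,8,9}; box has {1,3,4,5,6}; anti-diagonal has {3,4,5,6,7} → only 2 remains.
E1 = 7: row 1 has {1,2,3,4,9}; col 5 has {1,2,3,4,5,6}; box has {1,2,3,4,6,8,9} → only 7 remains.
J1 = 8: row 1 has {1,2,3,4,7,9}; col 9 has {3,4,7}; box has {3,4,9}; anti-diagonal has {2,3,4,5,6,7} → only 8 remains.
H2 = 1: row 2 has {3,4,8,9}; col 8 has {3,4,5,6,8,9}; box has {3,4,8,9}; anti-diagonal has {2,3,4,5,6,7,8} → only 1 remains.
F3 = 5: row 3 has {3,4,6,8,9}; col 6 has {1,2,3,4,6,9}; box has {1,2,3,4,6,7,8,9} → only 5 remains.
J3 = 2: row 3 has {3,4,5,6,8,9}; col 9 has {3,4,7,8}; box has {1,3,4,8,9} → only 2 remains.
D5 = 7: row 5 has {3,4,5}; col 4 has {1,2,3,4,6,8,9}; box has {1,2,3,4,5,6} → only 7 remains.
F5 = 8: row 5 has {3,4,5,7}; col 6 has {1,2,3,4,5,6,9}; box has {1,2,3,4,5,6,7} → only 8 remains.
E6 = 9: row 6 has {2,3,4}; col 5 has {1,2,3,4,5,6,7}; box has {1,2,3,4,5,6,7,8} → only 9 remains.
H6 = 7: row 6 has {2,3,4,9}; col 8 has {1,3,4,5,6,8,9}; box has {3,4,5} → only 7 remains.
H7 = 2: row 7 has {3,4,5,6,7,8}; col 8 has {1,3,4,5,6,7,8,9}; box has {3,4,5,6,7,8} → only 2 remains.
B8 = 9: row 8 has {3,4,6}; col 2 has {3,4,6,8}; box has {3,4,5,6,7,8}; anti-diagonal has {1,2,3,4,5,6,7,8} → only 9 remains.
C8 = 1: row 8 has {3,4,6,9}; col 3 has {2,3,4,7,8}; box has {3,4,5,6,7,8,9} → only 1 remains.
D8 = 5: row 8 has {1,3,4,6,9}; col 4 has {1,2,3,4,6,7,8,9}; box has {1,2,3,4,6,9} → only 5 remains.
E8 = 8: row 8 has {1,3,4,5,6,9}; col 5 has {1,2,3,4,5,6,7,9}; box has {1,2,3,4,5,6,9} → only 8 remains.
F8 = 7: row 8 has {1,3,4,5,6,8,9}; col 6 has {1,2,3,4,5,6,8,9}; box has {1,2,3,4,5,6,8,9} → only 7 remains.
G1 = 6: row 1 has {1,2,3,4,7,8,9}; col 7 has {3,4,5}; box has {1,2,3,4,8,9} → only 6 remains.
B2 = 2: row 2 has {1,3,4,8,9}; col 2 has {3,4,6,8,9}; box has {3,4,8,9}; main diagonal has {3,4,5,6,7,8,9} → only 2 remains.
G2 = 7: row 2 has {1,2,3,4,8,9}; col 7 has {3,4,5,6}; box has {1,2,3,4,6,8,9} → only 7 remains.
J2 = 5: row 2 has {1,2,3,4,7,8,9}; col 9 has {2,3,4,7,8}; box has {1,2,3,4,6,7,8,9} → only 5 remains.
B4 = 7: row 4 has {1,2,3,4,5,6,8}; col 2 has {2,3,4,6,8,9}; box has {2,3,4,8} → only 7 remains.
G4 = 9: row 4 has {1,2,3,4,5,6,7,8}; col 7 has {3,4,5,6,7}; box has {3,4,5,7} → only 9 remains.
G7 = 1: row 7 has {2,3,4,5,6,7,8}; col 7 has {3,4,5,6,7,9}; box has {2,3,4,5,6,7,8}; main diagonal has {2,3,4,5,6,7,8,9} → only 1 remains.
J7 = 9: row 7 has {1,2,3,4,5,6,7,8}; col 9 has {2,3,4,5,7,8}; box has {1,2,3,4,5,6,7,8} → only 9 remains.
A8 = 2: row 8 has {1,3,4,5,6,7,8,9}; col 1 has {3,4,5,8,9}; box has {1,3,4,5,6,7,8,9} → only 2 remains.
C1 = 5: row 1 has {1,2,3,4,6,7,8,9}; col 3 has {1,2,3,4,7,8}; box has {2,3,4,8,9} → only 5 remains.

935172648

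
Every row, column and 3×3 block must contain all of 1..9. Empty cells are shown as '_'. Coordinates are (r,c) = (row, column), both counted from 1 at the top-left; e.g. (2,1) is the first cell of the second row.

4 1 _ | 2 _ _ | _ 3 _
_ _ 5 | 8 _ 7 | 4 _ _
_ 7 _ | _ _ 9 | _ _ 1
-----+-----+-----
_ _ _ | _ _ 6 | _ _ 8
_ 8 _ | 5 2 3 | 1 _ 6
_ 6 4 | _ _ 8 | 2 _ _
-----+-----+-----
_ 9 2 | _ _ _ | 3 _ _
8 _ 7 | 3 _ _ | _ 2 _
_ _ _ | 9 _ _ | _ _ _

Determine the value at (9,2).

(1,6) = 5 (sole candidate).
(5,3) = 9 (sole candidate).
(1,5) = 6 (sole candidate).
(3,4) = 4 (sole candidate).
(3,5) = 3 (sole candidate).
(5,1) = 7 (sole candidate).
(5,8) = 4 (sole candidate).
(1,3) = 8 (sole candidate).
(2,5) = 1 (sole candidate).
(3,3) = 6 (sole candidate).
(3,1) = 2 (sole candidate).
(2,2) = 3 (sole candidate).
(2,1) = 9 (sole candidate).
(2,8) = 6 (sole candidate).
(2,9) = 2 (sole candidate).
(4,2) = 2 (hidden single in row 4).
(4,5) = 4 (hidden single in row 4).
(8,5) = 5 (sole candidate).
(8,2) = 4 (sole candidate).
(8,6) = 1 (sole candidate).
(8,9) = 9 (sole candidate).
(9,2) = 5: row 9 has {9}; col 2 has {1,2,3,4,6,7,8,9}; box has {2,4,7,8,9} → only 5 remains.

5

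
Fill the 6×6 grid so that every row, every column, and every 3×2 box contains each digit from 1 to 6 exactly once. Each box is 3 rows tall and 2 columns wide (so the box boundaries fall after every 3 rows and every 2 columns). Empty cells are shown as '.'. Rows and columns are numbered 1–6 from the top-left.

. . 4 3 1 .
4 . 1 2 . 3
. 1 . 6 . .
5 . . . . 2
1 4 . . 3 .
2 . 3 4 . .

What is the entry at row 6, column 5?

5

row 1, column 1 = 6 (sole candidate).
row 1, column 6 = 5 (sole candidate).
row 2, column 2 = 5 (sole candidate).
row 2, column 5 = 6 (sole candidate).
row 3, column 1 = 3 (sole candidate).
row 3, column 3 = 5 (sole candidate).
row 3, column 6 = 4 (sole candidate).
row 4, column 3 = 6 (sole candidate).
row 4, column 4 = 1 (sole candidate).
row 4, column 5 = 4 (sole candidate).
row 5, column 3 = 2 (sole candidate).
row 5, column 4 = 5 (sole candidate).
row 5, column 6 = 6 (sole candidate).
row 6, column 2 = 6 (sole candidate).
row 6, column 5 = 5: row 6 has {2,3,4,6}; col 5 has {1,3,4,6}; box has {2,3,4,6} → only 5 remains.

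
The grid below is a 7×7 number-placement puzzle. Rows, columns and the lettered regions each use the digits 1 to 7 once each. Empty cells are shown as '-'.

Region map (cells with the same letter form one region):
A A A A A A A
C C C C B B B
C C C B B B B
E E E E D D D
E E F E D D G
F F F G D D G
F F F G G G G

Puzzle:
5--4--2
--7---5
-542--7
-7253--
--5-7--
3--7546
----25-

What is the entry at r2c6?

1

r4c7 = 1: row 4 has {2,3,5,7}; col 7 has {2,5,6,7}; region has {3,4,5,7} → only 1 remains.
r6c3 = 1: row 6 has {3,4,5,6,7}; col 3 has {2,4,5,7}; region has {3,5} → only 1 remains.
r7c3 = 6: row 7 has {2,5}; col 3 has {1,2,4,5,7}; region has {1,3,5} → only 6 remains.
r1c3 = 3: row 1 has {2,4,5}; col 3 has {1,2,4,5,6,7}; region has {2,4,5} → only 3 remains.
r4c6 = 6: row 4 has {1,2,3,5,7}; col 6 has {4,5}; region has {1,3,4,5,7} → only 6 remains.
r5c6 = 2: row 5 has {5,7}; col 6 has {4,5,6}; region has {1,3,4,5,6,7} → only 2 remains.
r6c2 = 2: row 6 has {1,3,4,5,6,7}; col 2 has {5,7}; region has {1,3,5,6} → only 2 remains.
r7c2 = 4: row 7 has {2,5,6}; col 2 has {2,5,7}; region has {1,2,3,5,6} → only 4 remains.
r7c7 = 3: row 7 has {2,4,5,6}; col 7 has {1,2,5,6,7}; region has {2,5,6,7} → only 3 remains.
r4c1 = 4: row 4 has {1,2,3,5,6,7}; col 1 has {3,5}; region has {2,5,7} → only 4 remains.
r5c7 = 4: row 5 has {2,5,7}; col 7 has {1,2,3,5,6,7}; region has {2,3,5,6,7} → only 4 remains.
r7c1 = 7: row 7 has {2,3,4,5,6}; col 1 has {3,4,5}; region has {1,2,3,4,5,6} → only 7 remains.
r7c4 = 1: row 7 has {2,3,4,5,6,7}; col 4 has {2,4,5,7}; region has {2,3,4,5,6,7} → only 1 remains.
r1c6 = 7: in row 1, 7 can only go here (every other open cell in that row sees a 7).
r2c1 = 2: in row 2, 2 can only go here (every other open cell in that row sees a 2).
r2c5 = 4: in row 2, 4 can only go here (every other open cell in that row sees a 4).
r3c6 = 3: in row 3, 3 can only go here (every other open cell in that row sees a 3).
r2c6 = 1: row 2 has {2,4,5,7}; col 6 has {2,3,4,5,6,7}; region has {2,3,4,5,7} → only 1 remains.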